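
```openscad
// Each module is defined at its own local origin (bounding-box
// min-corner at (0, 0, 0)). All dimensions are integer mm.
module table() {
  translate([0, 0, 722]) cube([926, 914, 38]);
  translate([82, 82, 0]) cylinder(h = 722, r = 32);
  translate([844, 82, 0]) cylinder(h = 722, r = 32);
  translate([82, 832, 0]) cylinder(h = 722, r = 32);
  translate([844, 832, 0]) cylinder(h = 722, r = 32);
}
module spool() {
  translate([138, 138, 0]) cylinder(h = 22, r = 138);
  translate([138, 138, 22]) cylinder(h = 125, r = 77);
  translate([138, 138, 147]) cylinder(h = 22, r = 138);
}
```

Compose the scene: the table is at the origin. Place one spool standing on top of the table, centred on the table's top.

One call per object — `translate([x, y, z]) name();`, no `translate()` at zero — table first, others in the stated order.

table();
translate([325, 319, 760]) spool();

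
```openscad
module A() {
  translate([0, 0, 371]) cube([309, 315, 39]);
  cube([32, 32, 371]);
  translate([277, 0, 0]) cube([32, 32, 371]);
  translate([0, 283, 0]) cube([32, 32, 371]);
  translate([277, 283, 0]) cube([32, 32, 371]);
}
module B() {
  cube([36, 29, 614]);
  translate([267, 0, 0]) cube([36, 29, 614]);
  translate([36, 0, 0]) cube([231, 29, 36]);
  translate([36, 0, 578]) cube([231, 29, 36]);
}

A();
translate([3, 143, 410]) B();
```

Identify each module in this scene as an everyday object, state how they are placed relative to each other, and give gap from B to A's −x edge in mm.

The picture frame's min-x is at 3; the stool's min-x is 0; gap = 3 mm.

A is a stool. B is a picture frame. The picture frame is on top of the stool, centred. The gap from the picture frame to the stool's −x edge is 3 mm.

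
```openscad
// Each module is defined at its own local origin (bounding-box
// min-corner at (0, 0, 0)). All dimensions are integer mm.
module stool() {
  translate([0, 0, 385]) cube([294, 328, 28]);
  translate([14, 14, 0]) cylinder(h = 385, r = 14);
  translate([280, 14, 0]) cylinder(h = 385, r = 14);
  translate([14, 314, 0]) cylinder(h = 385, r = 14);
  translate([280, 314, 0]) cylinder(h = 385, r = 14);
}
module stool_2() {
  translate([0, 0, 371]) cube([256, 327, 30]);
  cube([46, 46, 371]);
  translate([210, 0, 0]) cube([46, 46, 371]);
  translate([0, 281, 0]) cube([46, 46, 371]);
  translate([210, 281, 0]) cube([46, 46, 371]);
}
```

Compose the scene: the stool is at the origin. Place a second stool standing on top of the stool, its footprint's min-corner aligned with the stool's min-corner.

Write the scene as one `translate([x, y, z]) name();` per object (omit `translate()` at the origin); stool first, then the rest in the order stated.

stool();
translate([0, 0, 413]) stool_2();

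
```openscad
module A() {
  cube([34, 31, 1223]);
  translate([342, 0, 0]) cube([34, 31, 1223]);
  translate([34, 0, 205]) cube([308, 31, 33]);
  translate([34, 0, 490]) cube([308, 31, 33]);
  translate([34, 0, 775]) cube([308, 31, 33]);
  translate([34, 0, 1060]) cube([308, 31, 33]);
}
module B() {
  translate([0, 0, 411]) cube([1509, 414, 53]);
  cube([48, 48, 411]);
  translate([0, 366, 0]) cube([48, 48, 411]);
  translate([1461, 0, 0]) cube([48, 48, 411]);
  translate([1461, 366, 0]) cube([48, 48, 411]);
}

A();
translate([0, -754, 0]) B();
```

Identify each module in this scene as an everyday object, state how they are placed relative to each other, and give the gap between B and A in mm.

A is a ladder. B is a bench. The bench is on the floor beside the ladder on its −y side. The gap between the bench and the ladder is 340 mm.

The bench's nearest face is 340 mm from the ladder's −y face.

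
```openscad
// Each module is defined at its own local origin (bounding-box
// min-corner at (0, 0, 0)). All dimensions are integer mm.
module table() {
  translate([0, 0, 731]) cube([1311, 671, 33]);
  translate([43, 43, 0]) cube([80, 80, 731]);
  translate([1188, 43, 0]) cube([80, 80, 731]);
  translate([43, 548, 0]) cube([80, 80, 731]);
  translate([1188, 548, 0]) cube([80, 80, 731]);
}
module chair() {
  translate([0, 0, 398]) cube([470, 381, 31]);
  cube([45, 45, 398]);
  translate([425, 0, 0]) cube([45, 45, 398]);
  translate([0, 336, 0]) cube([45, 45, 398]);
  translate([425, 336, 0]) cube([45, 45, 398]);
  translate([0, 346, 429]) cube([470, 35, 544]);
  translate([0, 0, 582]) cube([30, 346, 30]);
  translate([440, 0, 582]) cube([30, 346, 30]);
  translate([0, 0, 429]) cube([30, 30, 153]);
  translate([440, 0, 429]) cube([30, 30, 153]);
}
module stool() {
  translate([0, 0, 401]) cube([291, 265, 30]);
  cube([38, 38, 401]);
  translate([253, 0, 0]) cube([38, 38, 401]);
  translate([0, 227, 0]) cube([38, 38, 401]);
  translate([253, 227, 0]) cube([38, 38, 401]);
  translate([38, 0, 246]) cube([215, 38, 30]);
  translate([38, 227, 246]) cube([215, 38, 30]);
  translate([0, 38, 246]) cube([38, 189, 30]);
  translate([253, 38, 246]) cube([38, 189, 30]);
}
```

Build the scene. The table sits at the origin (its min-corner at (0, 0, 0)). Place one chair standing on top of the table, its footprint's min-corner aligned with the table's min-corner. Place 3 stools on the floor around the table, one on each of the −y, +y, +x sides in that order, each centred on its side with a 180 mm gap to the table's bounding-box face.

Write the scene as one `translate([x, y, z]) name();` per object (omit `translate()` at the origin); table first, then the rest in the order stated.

table();
translate([0, 0, 764]) chair();
translate([510, -445, 0]) stool();
translate([510, 851, 0]) stool();
translate([1491, 203, 0]) stool();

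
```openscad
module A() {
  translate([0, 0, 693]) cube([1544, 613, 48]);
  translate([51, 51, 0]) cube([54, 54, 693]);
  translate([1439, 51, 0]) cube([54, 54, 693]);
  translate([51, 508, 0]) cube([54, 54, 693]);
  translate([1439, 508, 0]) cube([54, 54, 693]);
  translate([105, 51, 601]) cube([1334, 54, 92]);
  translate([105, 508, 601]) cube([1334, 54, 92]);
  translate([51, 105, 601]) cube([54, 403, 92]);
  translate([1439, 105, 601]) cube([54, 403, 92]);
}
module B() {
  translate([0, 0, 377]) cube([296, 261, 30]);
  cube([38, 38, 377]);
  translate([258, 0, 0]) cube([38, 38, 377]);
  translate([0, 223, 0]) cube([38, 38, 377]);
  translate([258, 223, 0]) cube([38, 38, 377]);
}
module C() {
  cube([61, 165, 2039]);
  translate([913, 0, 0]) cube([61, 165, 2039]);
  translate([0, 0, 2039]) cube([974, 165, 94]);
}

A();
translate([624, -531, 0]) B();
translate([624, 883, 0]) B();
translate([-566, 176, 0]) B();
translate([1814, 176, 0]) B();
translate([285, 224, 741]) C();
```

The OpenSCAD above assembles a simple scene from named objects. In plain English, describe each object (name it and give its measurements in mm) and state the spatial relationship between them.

A is a table with a 1544×613 mm rectangular top, 48 mm thick, top surface at z = 741 mm, supported by four 54×54 mm square legs, each inset 51 mm from the nearest pair of top edges, running from the floor. Four apron rails, 54 mm thick and 92 mm tall, run between adjacent legs with their top edges flush with the underside of the top and their outer faces flush with the legs' outer faces.

B is a simple wooden stool: a rectangular seat 296 mm (x) by 261 mm (y), 30 mm thick, top face at z = 407 mm, on four square legs, each 38×38 mm in cross-section. The legs rest on z = 0, each flush with a corner of the seat.

C is a door frame. The clear opening is 852 mm wide and 2039 mm high. Two 61 mm wide jambs, 165 mm deep, stand either side of the opening from the floor to the top of the opening. A 94 mm thick head sits across the top of both jambs, spanning the full outside width of the frame.

Four stools sit around the table at the −y, +y, −x, +x sides. The door frame is on top of the table, centred.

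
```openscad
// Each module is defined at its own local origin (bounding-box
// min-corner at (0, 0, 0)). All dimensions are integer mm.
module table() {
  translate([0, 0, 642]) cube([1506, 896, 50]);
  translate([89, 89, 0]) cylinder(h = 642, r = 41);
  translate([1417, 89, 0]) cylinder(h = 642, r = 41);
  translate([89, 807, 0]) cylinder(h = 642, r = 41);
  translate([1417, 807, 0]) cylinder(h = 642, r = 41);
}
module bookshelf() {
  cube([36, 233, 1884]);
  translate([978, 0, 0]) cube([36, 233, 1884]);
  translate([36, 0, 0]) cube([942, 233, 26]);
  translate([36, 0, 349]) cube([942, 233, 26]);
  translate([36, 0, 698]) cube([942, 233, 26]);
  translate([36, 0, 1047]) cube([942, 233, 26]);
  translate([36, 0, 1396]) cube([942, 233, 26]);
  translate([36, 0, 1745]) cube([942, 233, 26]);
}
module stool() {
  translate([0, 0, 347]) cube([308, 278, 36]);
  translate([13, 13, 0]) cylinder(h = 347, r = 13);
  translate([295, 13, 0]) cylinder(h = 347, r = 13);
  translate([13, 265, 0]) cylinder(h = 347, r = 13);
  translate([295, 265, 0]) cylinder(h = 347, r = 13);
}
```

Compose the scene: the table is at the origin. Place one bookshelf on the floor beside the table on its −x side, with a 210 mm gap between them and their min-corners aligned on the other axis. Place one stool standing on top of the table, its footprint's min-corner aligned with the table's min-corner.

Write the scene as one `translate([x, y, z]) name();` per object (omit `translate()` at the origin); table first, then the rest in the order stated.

table();
translate([-1224, 0, 0]) bookshelf();
translate([0, 0, 692]) stool();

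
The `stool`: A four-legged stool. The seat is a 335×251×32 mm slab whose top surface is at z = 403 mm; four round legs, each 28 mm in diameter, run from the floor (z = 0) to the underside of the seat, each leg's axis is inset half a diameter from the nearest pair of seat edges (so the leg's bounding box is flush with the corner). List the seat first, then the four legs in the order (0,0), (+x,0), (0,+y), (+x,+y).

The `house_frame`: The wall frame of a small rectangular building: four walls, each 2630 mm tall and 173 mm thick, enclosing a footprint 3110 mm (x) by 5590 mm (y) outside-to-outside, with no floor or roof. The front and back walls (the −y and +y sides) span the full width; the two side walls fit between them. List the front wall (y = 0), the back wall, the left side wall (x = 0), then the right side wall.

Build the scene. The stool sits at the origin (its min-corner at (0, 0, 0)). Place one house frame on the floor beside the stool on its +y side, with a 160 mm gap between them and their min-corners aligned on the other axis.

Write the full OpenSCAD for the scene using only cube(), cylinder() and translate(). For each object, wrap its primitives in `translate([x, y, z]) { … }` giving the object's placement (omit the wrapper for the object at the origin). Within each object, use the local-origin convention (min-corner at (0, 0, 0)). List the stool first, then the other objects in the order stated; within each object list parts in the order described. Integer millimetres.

translate([0, 0, 371]) cube([335, 251, 32]);
translate([14, 14, 0]) cylinder(h = 371, r = 14);
translate([321, 14, 0]) cylinder(h = 371, r = 14);
translate([14, 237, 0]) cylinder(h = 371, r = 14);
translate([321, 237, 0]) cylinder(h = 371, r = 14);
translate([0, 411, 0]) {
  cube([3110, 173, 2630]);
  translate([0, 5417, 0]) cube([3110, 173, 2630]);
  translate([0, 173, 0]) cube([173, 5244, 2630]);
  translate([2937, 173, 0]) cube([173, 5244, 2630]);
}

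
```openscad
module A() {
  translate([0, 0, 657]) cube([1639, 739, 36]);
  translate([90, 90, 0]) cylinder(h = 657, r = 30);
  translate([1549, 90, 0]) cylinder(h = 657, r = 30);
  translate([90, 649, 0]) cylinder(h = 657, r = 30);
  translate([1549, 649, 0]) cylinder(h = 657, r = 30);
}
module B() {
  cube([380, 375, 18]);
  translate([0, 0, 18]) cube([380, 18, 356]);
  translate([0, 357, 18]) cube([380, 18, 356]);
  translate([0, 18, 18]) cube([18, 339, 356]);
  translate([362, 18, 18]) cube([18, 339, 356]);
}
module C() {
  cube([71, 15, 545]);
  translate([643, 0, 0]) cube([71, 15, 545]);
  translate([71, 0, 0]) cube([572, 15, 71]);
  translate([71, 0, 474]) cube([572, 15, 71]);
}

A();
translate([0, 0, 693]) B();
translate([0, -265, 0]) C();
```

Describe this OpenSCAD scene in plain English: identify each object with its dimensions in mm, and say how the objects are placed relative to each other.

A is a table with a 1639×739 mm rectangular top, 36 mm thick, top surface at z = 693 mm, supported by four round legs of 60 mm diameter, each leg's bounding box inset 60 mm from the nearest pair of top edges, running from the floor.

B is an open-topped rectangular box: outside dimensions 380×375×374 mm, with a uniform wall and base thickness of 18 mm. The base is a full 380×375 slab on the floor; four walls sit on top of the base. The front and back walls (the −y and +y sides) span the full width; the two side walls fit between them.

C is a picture frame with a 572×403 mm rectangular opening (x by z) and a uniform 71 mm border on every side. Frame depth is 15 mm along y. It is built from two vertical stiles running the full outside height and two horizontal rails spanning the gap between the stiles.

The open box is on top of the table. The picture frame is on the floor beside the table on its −y side.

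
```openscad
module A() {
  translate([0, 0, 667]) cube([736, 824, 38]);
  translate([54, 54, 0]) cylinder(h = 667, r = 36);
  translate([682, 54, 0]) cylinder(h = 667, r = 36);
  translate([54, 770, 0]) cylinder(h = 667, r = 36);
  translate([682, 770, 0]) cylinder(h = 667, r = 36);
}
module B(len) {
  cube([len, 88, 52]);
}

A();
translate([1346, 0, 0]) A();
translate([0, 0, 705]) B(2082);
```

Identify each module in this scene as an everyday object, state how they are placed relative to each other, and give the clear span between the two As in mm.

A is a table. B is a beam. A beam spans the tops of two tables. The clear span between the two tables is 610 mm.

Second table starts at x = 1346; first ends at x = 736; clear span = 1346 − 736 = 610 mm.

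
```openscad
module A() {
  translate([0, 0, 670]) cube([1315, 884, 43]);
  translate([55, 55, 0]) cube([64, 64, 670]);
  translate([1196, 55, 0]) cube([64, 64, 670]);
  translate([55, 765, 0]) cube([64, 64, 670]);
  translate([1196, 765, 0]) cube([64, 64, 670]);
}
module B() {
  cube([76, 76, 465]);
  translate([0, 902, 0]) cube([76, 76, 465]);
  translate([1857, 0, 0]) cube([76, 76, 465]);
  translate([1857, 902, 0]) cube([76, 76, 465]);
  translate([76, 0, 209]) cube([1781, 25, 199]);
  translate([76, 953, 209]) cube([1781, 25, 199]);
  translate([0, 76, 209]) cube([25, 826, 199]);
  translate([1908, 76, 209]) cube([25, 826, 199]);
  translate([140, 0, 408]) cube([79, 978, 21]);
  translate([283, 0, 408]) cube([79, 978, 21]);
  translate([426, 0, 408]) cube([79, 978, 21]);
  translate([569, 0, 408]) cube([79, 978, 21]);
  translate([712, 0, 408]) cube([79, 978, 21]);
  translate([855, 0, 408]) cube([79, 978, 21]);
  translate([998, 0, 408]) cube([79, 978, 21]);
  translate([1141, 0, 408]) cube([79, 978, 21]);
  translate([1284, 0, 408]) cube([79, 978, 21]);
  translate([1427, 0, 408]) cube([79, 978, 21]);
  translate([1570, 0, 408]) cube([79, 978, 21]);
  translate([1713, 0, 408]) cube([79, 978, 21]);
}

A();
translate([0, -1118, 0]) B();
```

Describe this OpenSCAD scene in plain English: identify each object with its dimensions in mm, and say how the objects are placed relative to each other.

A is a table: top 1315 mm (x) × 884 mm (y), 43 mm thick, upper face at z = 713 mm, on four 64×64 mm square legs, each inset 55 mm from the nearest pair of top edges, running from z = 0 to the bottom of the top.

B is a bed frame 1933 mm long (x) by 978 mm wide (y). Four 76×76 mm corner posts, 465 mm tall, at the corners of the footprint. Four rails of 25 mm thickness and 199 mm height run between adjacent posts with their undersides at z = 209 mm, their outer faces flush with the outside of the frame (the two x-running rails run between the posts' inner faces; the two y-running rails run between the posts' inner faces). 12 slats, each 79 mm wide (x) and 21 mm thick, lie across the top of the two x-running rails, running the full 978 mm width of the frame in y; the slats are evenly spaced along x between the inner faces of the end posts with equal gaps (rounded down to the nearest mm) at the −x end and between each pair — any rounding remainder accumulates at the +x end.

The bed frame is on the floor beside the table on its −y side.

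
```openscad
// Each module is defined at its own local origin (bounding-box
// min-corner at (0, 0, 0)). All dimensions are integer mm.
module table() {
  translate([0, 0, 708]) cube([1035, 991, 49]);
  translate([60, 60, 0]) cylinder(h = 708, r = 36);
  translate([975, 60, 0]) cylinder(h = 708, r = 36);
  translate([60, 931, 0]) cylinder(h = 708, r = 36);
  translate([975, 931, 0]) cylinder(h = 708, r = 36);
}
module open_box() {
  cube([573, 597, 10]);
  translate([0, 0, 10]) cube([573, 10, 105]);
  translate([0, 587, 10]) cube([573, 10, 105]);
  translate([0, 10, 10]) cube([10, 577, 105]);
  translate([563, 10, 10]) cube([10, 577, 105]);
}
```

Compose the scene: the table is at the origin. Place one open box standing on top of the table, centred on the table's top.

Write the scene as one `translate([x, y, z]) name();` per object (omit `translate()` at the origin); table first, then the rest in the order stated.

table();
translate([231, 197, 757]) open_box();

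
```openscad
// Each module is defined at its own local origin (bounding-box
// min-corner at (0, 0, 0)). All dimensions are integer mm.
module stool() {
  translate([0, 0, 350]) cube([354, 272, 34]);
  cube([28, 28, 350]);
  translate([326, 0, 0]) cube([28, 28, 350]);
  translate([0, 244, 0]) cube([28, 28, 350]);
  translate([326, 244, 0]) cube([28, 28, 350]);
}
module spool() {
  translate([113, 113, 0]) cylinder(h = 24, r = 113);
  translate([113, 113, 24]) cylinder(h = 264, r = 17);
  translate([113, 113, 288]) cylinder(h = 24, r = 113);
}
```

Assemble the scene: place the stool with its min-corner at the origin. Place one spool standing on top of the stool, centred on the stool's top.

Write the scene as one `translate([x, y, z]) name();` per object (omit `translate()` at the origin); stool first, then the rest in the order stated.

stool();
translate([64, 23, 384]) spool();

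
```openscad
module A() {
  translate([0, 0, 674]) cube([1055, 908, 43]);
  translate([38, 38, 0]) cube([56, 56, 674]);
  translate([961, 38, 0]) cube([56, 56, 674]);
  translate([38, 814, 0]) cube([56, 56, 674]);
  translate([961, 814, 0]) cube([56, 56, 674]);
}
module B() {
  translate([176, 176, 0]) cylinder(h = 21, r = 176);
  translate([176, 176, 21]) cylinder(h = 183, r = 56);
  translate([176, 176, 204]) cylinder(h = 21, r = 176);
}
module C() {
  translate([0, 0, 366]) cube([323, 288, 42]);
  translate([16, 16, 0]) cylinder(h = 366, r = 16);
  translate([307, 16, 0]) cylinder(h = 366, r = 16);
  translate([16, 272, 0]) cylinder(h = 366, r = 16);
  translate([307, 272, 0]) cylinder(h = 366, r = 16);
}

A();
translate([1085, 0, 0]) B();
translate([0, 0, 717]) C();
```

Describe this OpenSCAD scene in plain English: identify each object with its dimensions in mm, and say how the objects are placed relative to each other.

A is a table with a 1055×908 mm rectangular top, 43 mm thick, top surface at z = 717 mm, supported by four 56×56 mm square legs, each inset 38 mm from the nearest pair of top edges, running from the floor.

B is a spool: two coaxial disc flanges of radius 176 mm and thickness 21 mm, joined by a core cylinder of radius 56 mm and height 183 mm. The lower flange rests on z = 0 and the three cylinders share a vertical axis.

C is a four-legged stool. The seat is 323×288 mm, 42 mm thick, top at z = 408 mm. It stands on four round legs, each 32 mm in diameter, from z = 0 to the seat underside, each leg's axis is inset half a diameter from the nearest pair of seat edges (so the leg's bounding box is flush with the corner).

The spool is on the floor beside the table on its +x side. The stool is on top of the table.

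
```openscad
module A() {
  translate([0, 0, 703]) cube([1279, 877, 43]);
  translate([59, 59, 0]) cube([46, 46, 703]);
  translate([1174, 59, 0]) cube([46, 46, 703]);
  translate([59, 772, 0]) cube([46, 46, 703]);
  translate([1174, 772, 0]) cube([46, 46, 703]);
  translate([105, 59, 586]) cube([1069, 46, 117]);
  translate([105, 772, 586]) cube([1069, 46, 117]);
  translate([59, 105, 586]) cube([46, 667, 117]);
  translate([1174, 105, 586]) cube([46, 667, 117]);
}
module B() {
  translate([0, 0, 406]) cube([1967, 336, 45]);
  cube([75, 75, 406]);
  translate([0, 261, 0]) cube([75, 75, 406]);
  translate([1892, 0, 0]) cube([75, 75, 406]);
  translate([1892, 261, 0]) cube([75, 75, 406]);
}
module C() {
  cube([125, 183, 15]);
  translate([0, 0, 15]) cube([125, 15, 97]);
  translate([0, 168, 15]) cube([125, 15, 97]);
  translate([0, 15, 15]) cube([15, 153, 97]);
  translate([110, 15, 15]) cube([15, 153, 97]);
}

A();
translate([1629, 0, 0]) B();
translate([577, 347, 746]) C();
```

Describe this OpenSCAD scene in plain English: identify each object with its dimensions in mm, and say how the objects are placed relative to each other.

A is a rectangular dining table. The top is 1279×877×43 mm with its upper surface at z = 746 mm. It stands on four 46×46 mm square legs, each inset 59 mm from the nearest pair of top edges, running from the floor to the underside of the top. Four apron rails, 46 mm thick and 117 mm tall, run between adjacent legs with their top edges flush with the underside of the top and their outer faces flush with the legs' outer faces.

B is a long wooden bench with a 1967 mm (x) × 336 mm (y) seat, 45 mm thick, its top surface 451 mm above the floor. Four 75 mm square legs at the seat corners, flush with the edges, run from z = 0 to the seat underside.

C is an open storage box with external size 125×183×112 mm and wall thickness 15 mm (the base is also 15 mm thick). The base covers the whole footprint; the four walls stand on the base, with the y-facing walls full-width and the x-facing walls fitting between their inner faces.

The bench is on the floor beside the table on its +x side. The open box is on top of the table, centred.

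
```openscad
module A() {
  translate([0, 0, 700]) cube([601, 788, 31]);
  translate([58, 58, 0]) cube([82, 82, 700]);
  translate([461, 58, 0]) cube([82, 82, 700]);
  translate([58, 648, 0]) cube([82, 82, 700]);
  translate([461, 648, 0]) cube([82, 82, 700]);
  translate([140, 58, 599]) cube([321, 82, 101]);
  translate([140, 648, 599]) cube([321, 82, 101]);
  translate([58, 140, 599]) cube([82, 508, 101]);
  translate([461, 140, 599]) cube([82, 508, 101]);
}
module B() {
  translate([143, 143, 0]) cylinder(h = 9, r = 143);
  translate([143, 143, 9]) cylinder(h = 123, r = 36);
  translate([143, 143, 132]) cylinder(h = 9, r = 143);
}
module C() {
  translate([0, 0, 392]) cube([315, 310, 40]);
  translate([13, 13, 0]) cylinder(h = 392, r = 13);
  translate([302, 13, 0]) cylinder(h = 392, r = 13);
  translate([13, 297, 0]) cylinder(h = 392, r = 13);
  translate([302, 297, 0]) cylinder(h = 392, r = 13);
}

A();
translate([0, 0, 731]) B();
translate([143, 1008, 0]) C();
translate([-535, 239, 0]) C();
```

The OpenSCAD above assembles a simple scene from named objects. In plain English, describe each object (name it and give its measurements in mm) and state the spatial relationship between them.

A is a table with a 601×788 mm rectangular top, 31 mm thick, top surface at z = 731 mm, supported by four 82×82 mm square legs, each inset 58 mm from the nearest pair of top edges, running from the floor. Four apron rails, 82 mm thick and 101 mm tall, run between adjacent legs with their top edges flush with the underside of the top and their outer faces flush with the legs' outer faces.

B is a spool: two coaxial disc flanges of radius 143 mm and thickness 9 mm, joined by a core cylinder of radius 36 mm and height 123 mm. The lower flange rests on z = 0 and the three cylinders share a vertical axis.

C is a four-legged stool. The seat is a 315×310×40 mm slab whose top surface is at z = 432 mm; four round legs, each 26 mm in diameter, run from the floor (z = 0) to the underside of the seat, each leg's axis is inset half a diameter from the nearest pair of seat edges (so the leg's bounding box is flush with the corner).

The spool is on top of the table. Two stools sit around the table at the +y, −x sides.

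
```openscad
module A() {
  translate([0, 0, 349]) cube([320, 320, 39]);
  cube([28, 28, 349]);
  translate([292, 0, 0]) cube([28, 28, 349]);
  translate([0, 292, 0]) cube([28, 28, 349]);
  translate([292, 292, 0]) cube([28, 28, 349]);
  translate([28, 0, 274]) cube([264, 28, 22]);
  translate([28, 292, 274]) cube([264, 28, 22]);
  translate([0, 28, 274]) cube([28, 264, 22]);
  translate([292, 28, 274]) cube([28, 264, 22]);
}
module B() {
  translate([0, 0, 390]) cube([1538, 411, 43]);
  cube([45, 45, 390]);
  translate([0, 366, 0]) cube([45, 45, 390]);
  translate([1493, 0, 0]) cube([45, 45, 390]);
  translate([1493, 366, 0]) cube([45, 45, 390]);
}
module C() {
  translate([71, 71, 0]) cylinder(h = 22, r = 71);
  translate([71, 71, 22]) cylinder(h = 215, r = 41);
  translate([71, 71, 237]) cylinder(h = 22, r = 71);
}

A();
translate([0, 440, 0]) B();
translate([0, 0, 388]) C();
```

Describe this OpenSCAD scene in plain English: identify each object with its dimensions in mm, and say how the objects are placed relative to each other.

A is a simple wooden stool: a rectangular seat 320 mm (x) by 320 mm (y), 39 mm thick, top face at z = 388 mm, on four square legs, each 28×28 mm in cross-section. The legs rest on z = 0, each flush with a corner of the seat. Four stretchers, 28 mm wide and 22 mm tall, connect adjacent legs with their undersides at z = 274 mm, each running between the inner faces of the legs it joins and aligned with the legs' outer faces on the other axis.

B is a bench: a 1538×411 mm seat slab, 43 mm thick, top at z = 433 mm, on four 45×45 mm square legs flush with the seat corners and standing on z = 0.

C is a spool: two coaxial disc flanges of radius 71 mm and thickness 22 mm, joined by a core cylinder of radius 41 mm and height 215 mm. The lower flange rests on z = 0 and the three cylinders share a vertical axis.

The bench is on the floor beside the stool on its +y side. The spool is on top of the stool.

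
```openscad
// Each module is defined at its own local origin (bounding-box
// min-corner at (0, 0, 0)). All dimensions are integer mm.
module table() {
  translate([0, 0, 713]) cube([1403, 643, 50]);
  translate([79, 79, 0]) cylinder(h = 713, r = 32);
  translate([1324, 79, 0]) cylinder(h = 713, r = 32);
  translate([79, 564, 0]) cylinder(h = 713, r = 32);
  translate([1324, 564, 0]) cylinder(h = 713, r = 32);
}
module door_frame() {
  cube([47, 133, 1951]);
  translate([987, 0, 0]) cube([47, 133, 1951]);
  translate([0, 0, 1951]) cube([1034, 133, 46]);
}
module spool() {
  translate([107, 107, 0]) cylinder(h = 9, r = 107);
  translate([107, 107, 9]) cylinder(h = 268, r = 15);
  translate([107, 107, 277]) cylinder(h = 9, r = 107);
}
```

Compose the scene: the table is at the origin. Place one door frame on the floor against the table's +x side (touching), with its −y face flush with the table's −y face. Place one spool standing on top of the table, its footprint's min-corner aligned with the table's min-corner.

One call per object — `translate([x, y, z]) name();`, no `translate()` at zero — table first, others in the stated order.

table();
translate([1403, 0, 0]) door_frame();
translate([0, 0, 763]) spool();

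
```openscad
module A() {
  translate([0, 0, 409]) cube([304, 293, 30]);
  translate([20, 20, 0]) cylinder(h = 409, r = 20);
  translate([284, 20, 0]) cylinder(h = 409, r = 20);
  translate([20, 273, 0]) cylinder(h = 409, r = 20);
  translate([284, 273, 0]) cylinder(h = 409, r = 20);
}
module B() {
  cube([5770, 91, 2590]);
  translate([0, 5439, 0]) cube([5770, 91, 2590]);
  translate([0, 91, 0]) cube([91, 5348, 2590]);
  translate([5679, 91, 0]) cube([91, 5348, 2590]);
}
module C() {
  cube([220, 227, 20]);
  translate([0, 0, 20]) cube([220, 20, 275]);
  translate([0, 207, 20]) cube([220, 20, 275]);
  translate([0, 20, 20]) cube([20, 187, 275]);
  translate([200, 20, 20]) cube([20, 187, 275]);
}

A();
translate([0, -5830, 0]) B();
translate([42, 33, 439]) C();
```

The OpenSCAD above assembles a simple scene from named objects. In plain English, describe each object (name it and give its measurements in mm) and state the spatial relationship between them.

A is a simple wooden stool: a rectangular seat 304 mm (x) by 293 mm (y), 30 mm thick, top face at z = 439 mm, on four round legs, each 40 mm in diameter. The legs rest on z = 0, each leg's axis is inset half a diameter from the nearest pair of seat edges (so the leg's bounding box is flush with the corner).

B is a box-shaped house frame (walls only): outside footprint 5770×5530 mm, wall height 2590 mm, wall thickness 91 mm. The two y-facing walls run the full x-width; the two x-facing walls fit between the inner faces of the y-facing walls.

C is an open-topped rectangular box: outside dimensions 220×227×295 mm, with a uniform wall and base thickness of 20 mm. The base is a full 220×227 slab on the floor; four walls sit on top of the base. The front and back walls (the −y and +y sides) span the full width; the two side walls fit between them.

The house frame is on the floor beside the stool on its −y side. The open box is on top of the stool, centred.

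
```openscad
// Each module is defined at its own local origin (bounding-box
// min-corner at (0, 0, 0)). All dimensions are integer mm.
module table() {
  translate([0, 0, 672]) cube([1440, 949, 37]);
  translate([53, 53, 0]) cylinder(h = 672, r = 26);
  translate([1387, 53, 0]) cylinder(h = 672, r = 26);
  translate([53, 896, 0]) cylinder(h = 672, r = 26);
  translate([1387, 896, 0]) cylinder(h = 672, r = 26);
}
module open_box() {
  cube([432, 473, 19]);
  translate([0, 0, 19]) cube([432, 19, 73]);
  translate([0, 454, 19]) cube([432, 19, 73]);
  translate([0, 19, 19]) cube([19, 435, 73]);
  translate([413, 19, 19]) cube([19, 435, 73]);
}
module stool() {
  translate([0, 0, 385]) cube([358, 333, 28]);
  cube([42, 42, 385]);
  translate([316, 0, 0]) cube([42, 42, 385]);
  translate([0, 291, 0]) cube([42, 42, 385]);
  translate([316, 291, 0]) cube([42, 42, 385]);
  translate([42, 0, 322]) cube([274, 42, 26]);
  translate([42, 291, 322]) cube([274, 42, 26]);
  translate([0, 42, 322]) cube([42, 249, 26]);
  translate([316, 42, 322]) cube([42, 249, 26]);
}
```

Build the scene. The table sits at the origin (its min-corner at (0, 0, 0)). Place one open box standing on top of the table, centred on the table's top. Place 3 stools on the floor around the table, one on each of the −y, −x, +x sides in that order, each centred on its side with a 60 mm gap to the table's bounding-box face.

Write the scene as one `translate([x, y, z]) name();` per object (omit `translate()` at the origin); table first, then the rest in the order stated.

table();
translate([504, 238, 709]) open_box();
translate([541, -393, 0]) stool();
translate([-418, 308, 0]) stool();
translate([1500, 308, 0]) stool();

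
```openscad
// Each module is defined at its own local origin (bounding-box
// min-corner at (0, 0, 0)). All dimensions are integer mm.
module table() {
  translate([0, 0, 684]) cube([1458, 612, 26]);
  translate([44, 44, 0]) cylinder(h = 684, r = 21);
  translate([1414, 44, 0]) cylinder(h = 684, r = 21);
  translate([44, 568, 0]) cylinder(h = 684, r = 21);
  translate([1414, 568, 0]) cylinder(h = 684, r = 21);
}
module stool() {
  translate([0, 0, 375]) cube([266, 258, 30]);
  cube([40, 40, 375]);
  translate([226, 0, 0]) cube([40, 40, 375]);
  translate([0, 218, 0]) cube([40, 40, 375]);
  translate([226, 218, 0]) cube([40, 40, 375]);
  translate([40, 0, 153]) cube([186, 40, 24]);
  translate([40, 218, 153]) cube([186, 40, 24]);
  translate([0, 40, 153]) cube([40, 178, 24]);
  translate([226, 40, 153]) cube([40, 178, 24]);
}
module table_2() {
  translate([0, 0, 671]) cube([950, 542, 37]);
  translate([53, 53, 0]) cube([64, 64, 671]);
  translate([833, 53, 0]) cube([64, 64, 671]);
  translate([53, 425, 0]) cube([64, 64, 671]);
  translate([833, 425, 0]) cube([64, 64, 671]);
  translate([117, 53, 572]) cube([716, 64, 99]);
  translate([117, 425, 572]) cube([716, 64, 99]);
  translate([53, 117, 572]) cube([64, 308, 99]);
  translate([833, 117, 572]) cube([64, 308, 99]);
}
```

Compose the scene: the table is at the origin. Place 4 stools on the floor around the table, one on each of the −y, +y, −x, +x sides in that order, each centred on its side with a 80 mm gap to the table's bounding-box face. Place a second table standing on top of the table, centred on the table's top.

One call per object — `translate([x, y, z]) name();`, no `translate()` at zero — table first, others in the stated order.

table();
translate([596, -338, 0]) stool();
translate([596, 692, 0]) stool();
translate([-346, 177, 0]) stool();
translate([1538, 177, 0]) stool();
translate([254, 35, 710]) table_2();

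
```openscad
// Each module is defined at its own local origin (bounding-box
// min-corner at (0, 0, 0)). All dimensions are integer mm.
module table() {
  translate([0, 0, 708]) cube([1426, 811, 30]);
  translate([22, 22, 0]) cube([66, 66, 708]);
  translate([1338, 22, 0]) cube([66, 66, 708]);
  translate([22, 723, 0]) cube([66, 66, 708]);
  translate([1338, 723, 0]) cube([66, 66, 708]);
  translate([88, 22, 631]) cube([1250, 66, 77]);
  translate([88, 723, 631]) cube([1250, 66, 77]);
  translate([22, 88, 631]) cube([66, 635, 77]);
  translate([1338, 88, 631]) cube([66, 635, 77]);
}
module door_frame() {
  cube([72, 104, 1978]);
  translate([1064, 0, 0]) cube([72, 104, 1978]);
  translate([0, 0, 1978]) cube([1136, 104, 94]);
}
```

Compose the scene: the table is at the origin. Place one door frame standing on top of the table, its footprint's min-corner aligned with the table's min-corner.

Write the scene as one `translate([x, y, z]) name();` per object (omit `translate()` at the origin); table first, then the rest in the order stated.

table();
translate([0, 0, 738]) door_frame();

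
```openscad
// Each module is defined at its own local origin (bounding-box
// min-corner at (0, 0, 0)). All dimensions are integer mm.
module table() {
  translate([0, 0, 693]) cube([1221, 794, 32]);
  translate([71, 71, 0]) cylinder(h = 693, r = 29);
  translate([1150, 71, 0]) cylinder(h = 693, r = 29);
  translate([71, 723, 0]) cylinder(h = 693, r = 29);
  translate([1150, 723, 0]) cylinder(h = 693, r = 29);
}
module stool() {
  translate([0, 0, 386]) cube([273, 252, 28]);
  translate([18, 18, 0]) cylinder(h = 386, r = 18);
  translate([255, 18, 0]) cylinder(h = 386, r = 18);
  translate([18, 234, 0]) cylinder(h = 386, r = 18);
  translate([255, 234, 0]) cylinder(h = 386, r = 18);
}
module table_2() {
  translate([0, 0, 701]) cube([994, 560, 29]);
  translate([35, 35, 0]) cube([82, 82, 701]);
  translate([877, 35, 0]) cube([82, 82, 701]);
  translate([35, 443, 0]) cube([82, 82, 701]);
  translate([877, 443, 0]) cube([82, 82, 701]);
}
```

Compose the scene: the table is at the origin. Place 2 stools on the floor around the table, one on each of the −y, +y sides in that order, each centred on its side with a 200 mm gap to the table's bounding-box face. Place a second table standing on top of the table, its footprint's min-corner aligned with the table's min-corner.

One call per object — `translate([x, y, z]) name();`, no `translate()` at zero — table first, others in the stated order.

table();
translate([474, -452, 0]) stool();
translate([474, 994, 0]) stool();
translate([0, 0, 725]) table_2();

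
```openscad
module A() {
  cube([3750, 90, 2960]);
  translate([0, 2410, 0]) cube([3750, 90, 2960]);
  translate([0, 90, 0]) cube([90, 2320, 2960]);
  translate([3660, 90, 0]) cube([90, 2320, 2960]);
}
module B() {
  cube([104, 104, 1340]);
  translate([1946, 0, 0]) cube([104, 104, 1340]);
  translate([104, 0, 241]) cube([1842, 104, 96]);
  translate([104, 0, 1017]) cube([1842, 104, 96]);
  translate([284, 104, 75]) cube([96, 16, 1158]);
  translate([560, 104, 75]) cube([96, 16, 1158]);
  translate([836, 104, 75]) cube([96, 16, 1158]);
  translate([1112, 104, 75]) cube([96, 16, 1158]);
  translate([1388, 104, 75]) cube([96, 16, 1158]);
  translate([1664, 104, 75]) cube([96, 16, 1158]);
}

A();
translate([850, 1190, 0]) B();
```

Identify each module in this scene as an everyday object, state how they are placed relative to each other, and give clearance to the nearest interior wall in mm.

A is a house frame. B is a fence section. The fence section sits inside the house frame, centred. The clearance to the nearest interior wall is 760 mm.

Clearances: x = 760, y = 1100; minimum 760 mm.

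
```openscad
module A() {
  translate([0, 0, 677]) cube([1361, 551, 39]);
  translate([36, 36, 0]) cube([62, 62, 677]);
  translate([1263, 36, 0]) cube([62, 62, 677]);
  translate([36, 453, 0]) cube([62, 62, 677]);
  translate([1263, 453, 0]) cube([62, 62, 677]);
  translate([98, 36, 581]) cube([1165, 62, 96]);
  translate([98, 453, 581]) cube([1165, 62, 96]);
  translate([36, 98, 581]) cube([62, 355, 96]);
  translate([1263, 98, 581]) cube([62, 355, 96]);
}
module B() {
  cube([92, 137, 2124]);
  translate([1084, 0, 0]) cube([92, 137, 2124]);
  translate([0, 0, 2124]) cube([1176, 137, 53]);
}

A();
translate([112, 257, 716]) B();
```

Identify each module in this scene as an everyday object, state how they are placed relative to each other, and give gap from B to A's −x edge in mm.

The door frame's min-x is at 112; the table's min-x is 0; gap = 112 mm.

A is a table. B is a door frame. The door frame is on top of the table. The gap from the door frame to the table's −x edge is 112 mm.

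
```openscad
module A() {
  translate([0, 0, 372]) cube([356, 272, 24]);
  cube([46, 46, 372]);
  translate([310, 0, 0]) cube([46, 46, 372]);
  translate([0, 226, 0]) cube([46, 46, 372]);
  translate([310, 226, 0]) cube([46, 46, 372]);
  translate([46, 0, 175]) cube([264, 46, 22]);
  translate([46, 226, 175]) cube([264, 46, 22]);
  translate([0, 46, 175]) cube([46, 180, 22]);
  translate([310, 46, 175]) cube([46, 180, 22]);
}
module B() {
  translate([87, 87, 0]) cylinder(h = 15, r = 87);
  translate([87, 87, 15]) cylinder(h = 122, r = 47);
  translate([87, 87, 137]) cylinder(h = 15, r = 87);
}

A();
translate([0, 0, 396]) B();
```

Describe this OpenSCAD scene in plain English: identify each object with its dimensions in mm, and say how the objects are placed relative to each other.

A is a simple wooden stool: a rectangular seat 356 mm (x) by 272 mm (y), 24 mm thick, top face at z = 396 mm, on four square legs, each 46×46 mm in cross-section. The legs rest on z = 0, each flush with a corner of the seat. Four stretchers, 46 mm wide and 22 mm tall, connect adjacent legs with their undersides at z = 175 mm, each running between the inner faces of the legs it joins and aligned with the legs' outer faces on the other axis.

B is a spool: two coaxial disc flanges of radius 87 mm and thickness 15 mm, joined by a core cylinder of radius 47 mm and height 122 mm. The lower flange rests on z = 0 and the three cylinders share a vertical axis.

The spool is on top of the stool.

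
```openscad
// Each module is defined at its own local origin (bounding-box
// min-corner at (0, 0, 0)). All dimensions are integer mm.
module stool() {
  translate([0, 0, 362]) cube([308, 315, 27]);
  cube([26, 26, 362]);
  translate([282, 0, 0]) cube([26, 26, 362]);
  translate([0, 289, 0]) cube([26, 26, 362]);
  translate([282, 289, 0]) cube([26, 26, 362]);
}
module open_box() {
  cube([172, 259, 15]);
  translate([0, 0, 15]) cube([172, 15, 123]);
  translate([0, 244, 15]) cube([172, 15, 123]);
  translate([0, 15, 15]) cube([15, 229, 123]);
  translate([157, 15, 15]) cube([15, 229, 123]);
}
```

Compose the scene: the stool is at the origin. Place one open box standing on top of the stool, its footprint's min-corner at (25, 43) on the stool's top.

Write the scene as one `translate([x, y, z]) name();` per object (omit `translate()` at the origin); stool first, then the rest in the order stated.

stool();
translate([25, 43, 389]) open_box();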